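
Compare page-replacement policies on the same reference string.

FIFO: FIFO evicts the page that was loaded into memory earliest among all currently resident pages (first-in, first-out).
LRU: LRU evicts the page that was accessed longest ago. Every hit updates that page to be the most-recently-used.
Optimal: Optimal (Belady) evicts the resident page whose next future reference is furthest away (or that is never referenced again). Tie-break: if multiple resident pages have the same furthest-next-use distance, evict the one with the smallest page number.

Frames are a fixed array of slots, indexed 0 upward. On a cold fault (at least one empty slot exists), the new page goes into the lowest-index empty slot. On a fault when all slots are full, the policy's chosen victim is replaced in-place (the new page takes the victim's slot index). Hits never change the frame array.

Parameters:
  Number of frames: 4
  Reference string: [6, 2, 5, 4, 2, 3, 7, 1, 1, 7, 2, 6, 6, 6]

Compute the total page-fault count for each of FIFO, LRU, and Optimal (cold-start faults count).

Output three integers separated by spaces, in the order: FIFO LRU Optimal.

--- FIFO ---
  step 0: ref 6 -> FAULT, frames=[6,-,-,-] (faults so far: 1)
  step 1: ref 2 -> FAULT, frames=[6,2,-,-] (faults so far: 2)
  step 2: ref 5 -> FAULT, frames=[6,2,5,-] (faults so far: 3)
  step 3: ref 4 -> FAULT, frames=[6,2,5,4] (faults so far: 4)
  step 4: ref 2 -> HIT, frames=[6,2,5,4] (faults so far: 4)
  step 5: ref 3 -> FAULT, evict 6, frames=[3,2,5,4] (faults so far: 5)
  step 6: ref 7 -> FAULT, evict 2, frames=[3,7,5,4] (faults so far: 6)
  step 7: ref 1 -> FAULT, evict 5, frames=[3,7,1,4] (faults so far: 7)
  step 8: ref 1 -> HIT, frames=[3,7,1,4] (faults so far: 7)
  step 9: ref 7 -> HIT, frames=[3,7,1,4] (faults so far: 7)
  step 10: ref 2 -> FAULT, evict 4, frames=[3,7,1,2] (faults so far: 8)
  step 11: ref 6 -> FAULT, evict 3, frames=[6,7,1,2] (faults so far: 9)
  step 12: ref 6 -> HIT, frames=[6,7,1,2] (faults so far: 9)
  step 13: ref 6 -> HIT, frames=[6,7,1,2] (faults so far: 9)
  FIFO total faults: 9
--- LRU ---
  step 0: ref 6 -> FAULT, frames=[6,-,-,-] (faults so far: 1)
  step 1: ref 2 -> FAULT, frames=[6,2,-,-] (faults so far: 2)
  step 2: ref 5 -> FAULT, frames=[6,2,5,-] (faults so far: 3)
  step 3: ref 4 -> FAULT, frames=[6,2,5,4] (faults so far: 4)
  step 4: ref 2 -> HIT, frames=[6,2,5,4] (faults so far: 4)
  step 5: ref 3 -> FAULT, evict 6, frames=[3,2,5,4] (faults so far: 5)
  step 6: ref 7 -> FAULT, evict 5, frames=[3,2,7,4] (faults so far: 6)
  step 7: ref 1 -> FAULT, evict 4, frames=[3,2,7,1] (faults so far: 7)
  step 8: ref 1 -> HIT, frames=[3,2,7,1] (faults so far: 7)
  step 9: ref 7 -> HIT, frames=[3,2,7,1] (faults so far: 7)
  step 10: ref 2 -> HIT, frames=[3,2,7,1] (faults so far: 7)
  step 11: ref 6 -> FAULT, evict 3, frames=[6,2,7,1] (faults so far: 8)
  step 12: ref 6 -> HIT, frames=[6,2,7,1] (faults so far: 8)
  step 13: ref 6 -> HIT, frames=[6,2,7,1] (faults so far: 8)
  LRU total faults: 8
--- Optimal ---
  step 0: ref 6 -> FAULT, frames=[6,-,-,-] (faults so far: 1)
  step 1: ref 2 -> FAULT, frames=[6,2,-,-] (faults so far: 2)
  step 2: ref 5 -> FAULT, frames=[6,2,5,-] (faults so far: 3)
  step 3: ref 4 -> FAULT, frames=[6,2,5,4] (faults so far: 4)
  step 4: ref 2 -> HIT, frames=[6,2,5,4] (faults so far: 4)
  step 5: ref 3 -> FAULT, evict 4, frames=[6,2,5,3] (faults so far: 5)
  step 6: ref 7 -> FAULT, evict 3, frames=[6,2,5,7] (faults so far: 6)
  step 7: ref 1 -> FAULT, evict 5, frames=[6,2,1,7] (faults so far: 7)
  step 8: ref 1 -> HIT, frames=[6,2,1,7] (faults so far: 7)
  step 9: ref 7 -> HIT, frames=[6,2,1,7] (faults so far: 7)
  step 10: ref 2 -> HIT, frames=[6,2,1,7] (faults so far: 7)
  step 11: ref 6 -> HIT, frames=[6,2,1,7] (faults so far: 7)
  step 12: ref 6 -> HIT, frames=[6,2,1,7] (faults so far: 7)
  step 13: ref 6 -> HIT, frames=[6,2,1,7] (faults so far: 7)
  Optimal total faults: 7

Answer: 9 8 7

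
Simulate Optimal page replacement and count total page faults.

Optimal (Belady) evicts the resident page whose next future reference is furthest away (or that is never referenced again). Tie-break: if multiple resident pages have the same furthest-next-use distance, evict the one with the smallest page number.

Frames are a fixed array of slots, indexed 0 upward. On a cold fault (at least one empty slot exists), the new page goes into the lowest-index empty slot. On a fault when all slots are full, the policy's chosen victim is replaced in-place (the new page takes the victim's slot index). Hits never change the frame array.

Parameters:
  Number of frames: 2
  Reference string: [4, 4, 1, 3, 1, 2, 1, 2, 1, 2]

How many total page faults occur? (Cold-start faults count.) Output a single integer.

Answer: 4

Derivation:
Step 0: ref 4 → FAULT, frames=[4,-]
Step 1: ref 4 → HIT, frames=[4,-]
Step 2: ref 1 → FAULT, frames=[4,1]
Step 3: ref 3 → FAULT (evict 4), frames=[3,1]
Step 4: ref 1 → HIT, frames=[3,1]
Step 5: ref 2 → FAULT (evict 3), frames=[2,1]
Step 6: ref 1 → HIT, frames=[2,1]
Step 7: ref 2 → HIT, frames=[2,1]
Step 8: ref 1 → HIT, frames=[2,1]
Step 9: ref 2 → HIT, frames=[2,1]
Total faults: 4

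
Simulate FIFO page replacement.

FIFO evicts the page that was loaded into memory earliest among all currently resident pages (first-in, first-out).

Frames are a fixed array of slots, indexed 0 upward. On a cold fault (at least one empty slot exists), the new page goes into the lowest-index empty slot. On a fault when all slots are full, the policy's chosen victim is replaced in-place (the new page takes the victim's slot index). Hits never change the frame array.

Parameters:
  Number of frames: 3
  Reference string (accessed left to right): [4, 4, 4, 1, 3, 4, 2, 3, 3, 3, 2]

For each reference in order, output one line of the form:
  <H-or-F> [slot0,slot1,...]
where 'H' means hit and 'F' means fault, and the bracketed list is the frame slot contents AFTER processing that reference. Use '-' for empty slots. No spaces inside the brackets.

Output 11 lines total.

F [4,-,-]
H [4,-,-]
H [4,-,-]
F [4,1,-]
F [4,1,3]
H [4,1,3]
F [2,1,3]
H [2,1,3]
H [2,1,3]
H [2,1,3]
H [2,1,3]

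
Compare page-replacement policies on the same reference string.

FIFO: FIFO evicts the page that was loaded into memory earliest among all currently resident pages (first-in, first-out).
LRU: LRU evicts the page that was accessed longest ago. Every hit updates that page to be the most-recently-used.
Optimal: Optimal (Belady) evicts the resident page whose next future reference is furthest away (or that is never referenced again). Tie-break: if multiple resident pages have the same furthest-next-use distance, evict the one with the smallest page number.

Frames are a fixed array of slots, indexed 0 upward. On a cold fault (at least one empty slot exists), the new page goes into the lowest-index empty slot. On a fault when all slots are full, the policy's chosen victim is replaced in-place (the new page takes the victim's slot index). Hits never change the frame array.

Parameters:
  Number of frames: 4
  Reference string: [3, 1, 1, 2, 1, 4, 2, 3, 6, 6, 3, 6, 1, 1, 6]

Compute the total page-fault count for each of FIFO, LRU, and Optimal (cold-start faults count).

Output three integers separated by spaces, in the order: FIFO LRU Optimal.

Answer: 7 6 5

Derivation:
--- FIFO ---
  step 0: ref 3 -> FAULT, frames=[3,-,-,-] (faults so far: 1)
  step 1: ref 1 -> FAULT, frames=[3,1,-,-] (faults so far: 2)
  step 2: ref 1 -> HIT, frames=[3,1,-,-] (faults so far: 2)
  step 3: ref 2 -> FAULT, frames=[3,1,2,-] (faults so far: 3)
  step 4: ref 1 -> HIT, frames=[3,1,2,-] (faults so far: 3)
  step 5: ref 4 -> FAULT, frames=[3,1,2,4] (faults so far: 4)
  step 6: ref 2 -> HIT, frames=[3,1,2,4] (faults so far: 4)
  step 7: ref 3 -> HIT, frames=[3,1,2,4] (faults so far: 4)
  step 8: ref 6 -> FAULT, evict 3, frames=[6,1,2,4] (faults so far: 5)
  step 9: ref 6 -> HIT, frames=[6,1,2,4] (faults so far: 5)
  step 10: ref 3 -> FAULT, evict 1, frames=[6,3,2,4] (faults so far: 6)
  step 11: ref 6 -> HIT, frames=[6,3,2,4] (faults so far: 6)
  step 12: ref 1 -> FAULT, evict 2, frames=[6,3,1,4] (faults so far: 7)
  step 13: ref 1 -> HIT, frames=[6,3,1,4] (faults so far: 7)
  step 14: ref 6 -> HIT, frames=[6,3,1,4] (faults so far: 7)
  FIFO total faults: 7
--- LRU ---
  step 0: ref 3 -> FAULT, frames=[3,-,-,-] (faults so far: 1)
  step 1: ref 1 -> FAULT, frames=[3,1,-,-] (faults so far: 2)
  step 2: ref 1 -> HIT, frames=[3,1,-,-] (faults so far: 2)
  step 3: ref 2 -> FAULT, frames=[3,1,2,-] (faults so far: 3)
  step 4: ref 1 -> HIT, frames=[3,1,2,-] (faults so far: 3)
  step 5: ref 4 -> FAULT, frames=[3,1,2,4] (faults so far: 4)
  step 6: ref 2 -> HIT, frames=[3,1,2,4] (faults so far: 4)
  step 7: ref 3 -> HIT, frames=[3,1,2,4] (faults so far: 4)
  step 8: ref 6 -> FAULT, evict 1, frames=[3,6,2,4] (faults so far: 5)
  step 9: ref 6 -> HIT, frames=[3,6,2,4] (faults so far: 5)
  step 10: ref 3 -> HIT, frames=[3,6,2,4] (faults so far: 5)
  step 11: ref 6 -> HIT, frames=[3,6,2,4] (faults so far: 5)
  step 12: ref 1 -> FAULT, evict 4, frames=[3,6,2,1] (faults so far: 6)
  step 13: ref 1 -> HIT, frames=[3,6,2,1] (faults so far: 6)
  step 14: ref 6 -> HIT, frames=[3,6,2,1] (faults so far: 6)
  LRU total faults: 6
--- Optimal ---
  step 0: ref 3 -> FAULT, frames=[3,-,-,-] (faults so far: 1)
  step 1: ref 1 -> FAULT, frames=[3,1,-,-] (faults so far: 2)
  step 2: ref 1 -> HIT, frames=[3,1,-,-] (faults so far: 2)
  step 3: ref 2 -> FAULT, frames=[3,1,2,-] (faults so far: 3)
  step 4: ref 1 -> HIT, frames=[3,1,2,-] (faults so far: 3)
  step 5: ref 4 -> FAULT, frames=[3,1,2,4] (faults so far: 4)
  step 6: ref 2 -> HIT, frames=[3,1,2,4] (faults so far: 4)
  step 7: ref 3 -> HIT, frames=[3,1,2,4] (faults so far: 4)
  step 8: ref 6 -> FAULT, evict 2, frames=[3,1,6,4] (faults so far: 5)
  step 9: ref 6 -> HIT, frames=[3,1,6,4] (faults so far: 5)
  step 10: ref 3 -> HIT, frames=[3,1,6,4] (faults so far: 5)
  step 11: ref 6 -> HIT, frames=[3,1,6,4] (faults so far: 5)
  step 12: ref 1 -> HIT, frames=[3,1,6,4] (faults so far: 5)
  step 13: ref 1 -> HIT, frames=[3,1,6,4] (faults so far: 5)
  step 14: ref 6 -> HIT, frames=[3,1,6,4] (faults so far: 5)
  Optimal total faults: 5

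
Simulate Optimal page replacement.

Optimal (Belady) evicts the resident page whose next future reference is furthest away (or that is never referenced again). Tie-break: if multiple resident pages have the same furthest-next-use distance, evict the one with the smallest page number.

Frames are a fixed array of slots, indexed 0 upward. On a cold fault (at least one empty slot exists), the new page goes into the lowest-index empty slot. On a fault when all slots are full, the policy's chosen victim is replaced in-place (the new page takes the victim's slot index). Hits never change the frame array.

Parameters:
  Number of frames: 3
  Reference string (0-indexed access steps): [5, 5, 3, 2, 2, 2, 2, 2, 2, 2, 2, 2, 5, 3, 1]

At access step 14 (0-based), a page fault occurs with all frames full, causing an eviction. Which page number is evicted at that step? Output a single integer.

Step 0: ref 5 -> FAULT, frames=[5,-,-]
Step 1: ref 5 -> HIT, frames=[5,-,-]
Step 2: ref 3 -> FAULT, frames=[5,3,-]
Step 3: ref 2 -> FAULT, frames=[5,3,2]
Step 4: ref 2 -> HIT, frames=[5,3,2]
Step 5: ref 2 -> HIT, frames=[5,3,2]
Step 6: ref 2 -> HIT, frames=[5,3,2]
Step 7: ref 2 -> HIT, frames=[5,3,2]
Step 8: ref 2 -> HIT, frames=[5,3,2]
Step 9: ref 2 -> HIT, frames=[5,3,2]
Step 10: ref 2 -> HIT, frames=[5,3,2]
Step 11: ref 2 -> HIT, frames=[5,3,2]
Step 12: ref 5 -> HIT, frames=[5,3,2]
Step 13: ref 3 -> HIT, frames=[5,3,2]
Step 14: ref 1 -> FAULT, evict 2, frames=[5,3,1]
At step 14: evicted page 2

Answer: 2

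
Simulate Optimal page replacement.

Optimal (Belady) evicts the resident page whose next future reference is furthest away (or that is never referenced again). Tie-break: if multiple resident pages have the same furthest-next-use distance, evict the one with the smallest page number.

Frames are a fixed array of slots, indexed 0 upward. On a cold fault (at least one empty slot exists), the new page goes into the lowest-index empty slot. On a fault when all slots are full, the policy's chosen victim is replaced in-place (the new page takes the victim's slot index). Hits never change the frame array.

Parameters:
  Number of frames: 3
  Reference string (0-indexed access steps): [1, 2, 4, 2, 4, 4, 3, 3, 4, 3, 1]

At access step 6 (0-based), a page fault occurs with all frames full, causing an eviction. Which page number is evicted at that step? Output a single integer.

Answer: 2

Derivation:
Step 0: ref 1 -> FAULT, frames=[1,-,-]
Step 1: ref 2 -> FAULT, frames=[1,2,-]
Step 2: ref 4 -> FAULT, frames=[1,2,4]
Step 3: ref 2 -> HIT, frames=[1,2,4]
Step 4: ref 4 -> HIT, frames=[1,2,4]
Step 5: ref 4 -> HIT, frames=[1,2,4]
Step 6: ref 3 -> FAULT, evict 2, frames=[1,3,4]
At step 6: evicted page 2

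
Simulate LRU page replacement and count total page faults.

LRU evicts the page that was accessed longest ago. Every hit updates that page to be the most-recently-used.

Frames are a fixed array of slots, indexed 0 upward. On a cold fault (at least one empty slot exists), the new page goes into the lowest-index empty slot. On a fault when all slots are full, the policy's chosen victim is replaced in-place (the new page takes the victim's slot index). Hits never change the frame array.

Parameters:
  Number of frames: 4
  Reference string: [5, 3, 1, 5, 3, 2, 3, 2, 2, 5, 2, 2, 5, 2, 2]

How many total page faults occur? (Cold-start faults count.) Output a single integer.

Step 0: ref 5 → FAULT, frames=[5,-,-,-]
Step 1: ref 3 → FAULT, frames=[5,3,-,-]
Step 2: ref 1 → FAULT, frames=[5,3,1,-]
Step 3: ref 5 → HIT, frames=[5,3,1,-]
Step 4: ref 3 → HIT, frames=[5,3,1,-]
Step 5: ref 2 → FAULT, frames=[5,3,1,2]
Step 6: ref 3 → HIT, frames=[5,3,1,2]
Step 7: ref 2 → HIT, frames=[5,3,1,2]
Step 8: ref 2 → HIT, frames=[5,3,1,2]
Step 9: ref 5 → HIT, frames=[5,3,1,2]
Step 10: ref 2 → HIT, frames=[5,3,1,2]
Step 11: ref 2 → HIT, frames=[5,3,1,2]
Step 12: ref 5 → HIT, frames=[5,3,1,2]
Step 13: ref 2 → HIT, frames=[5,3,1,2]
Step 14: ref 2 → HIT, frames=[5,3,1,2]
Total faults: 4

Answer: 4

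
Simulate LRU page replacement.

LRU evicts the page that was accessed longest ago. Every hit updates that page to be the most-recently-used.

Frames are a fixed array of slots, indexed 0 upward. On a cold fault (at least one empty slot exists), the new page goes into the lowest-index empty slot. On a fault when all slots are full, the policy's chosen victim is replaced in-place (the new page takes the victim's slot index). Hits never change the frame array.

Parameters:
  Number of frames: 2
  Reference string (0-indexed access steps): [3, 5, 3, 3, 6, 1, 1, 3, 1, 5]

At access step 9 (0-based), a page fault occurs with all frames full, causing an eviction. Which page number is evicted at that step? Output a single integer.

Answer: 3

Derivation:
Step 0: ref 3 -> FAULT, frames=[3,-]
Step 1: ref 5 -> FAULT, frames=[3,5]
Step 2: ref 3 -> HIT, frames=[3,5]
Step 3: ref 3 -> HIT, frames=[3,5]
Step 4: ref 6 -> FAULT, evict 5, frames=[3,6]
Step 5: ref 1 -> FAULT, evict 3, frames=[1,6]
Step 6: ref 1 -> HIT, frames=[1,6]
Step 7: ref 3 -> FAULT, evict 6, frames=[1,3]
Step 8: ref 1 -> HIT, frames=[1,3]
Step 9: ref 5 -> FAULT, evict 3, frames=[1,5]
At step 9: evicted page 3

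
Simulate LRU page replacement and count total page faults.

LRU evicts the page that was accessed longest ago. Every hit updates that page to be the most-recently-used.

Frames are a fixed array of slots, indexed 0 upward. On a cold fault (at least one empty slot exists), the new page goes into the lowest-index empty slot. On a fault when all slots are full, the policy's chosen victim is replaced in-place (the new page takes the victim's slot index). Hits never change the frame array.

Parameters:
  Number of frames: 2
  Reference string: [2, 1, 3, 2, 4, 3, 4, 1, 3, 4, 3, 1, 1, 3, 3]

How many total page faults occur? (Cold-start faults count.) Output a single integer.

Answer: 10

Derivation:
Step 0: ref 2 → FAULT, frames=[2,-]
Step 1: ref 1 → FAULT, frames=[2,1]
Step 2: ref 3 → FAULT (evict 2), frames=[3,1]
Step 3: ref 2 → FAULT (evict 1), frames=[3,2]
Step 4: ref 4 → FAULT (evict 3), frames=[4,2]
Step 5: ref 3 → FAULT (evict 2), frames=[4,3]
Step 6: ref 4 → HIT, frames=[4,3]
Step 7: ref 1 → FAULT (evict 3), frames=[4,1]
Step 8: ref 3 → FAULT (evict 4), frames=[3,1]
Step 9: ref 4 → FAULT (evict 1), frames=[3,4]
Step 10: ref 3 → HIT, frames=[3,4]
Step 11: ref 1 → FAULT (evict 4), frames=[3,1]
Step 12: ref 1 → HIT, frames=[3,1]
Step 13: ref 3 → HIT, frames=[3,1]
Step 14: ref 3 → HIT, frames=[3,1]
Total faults: 10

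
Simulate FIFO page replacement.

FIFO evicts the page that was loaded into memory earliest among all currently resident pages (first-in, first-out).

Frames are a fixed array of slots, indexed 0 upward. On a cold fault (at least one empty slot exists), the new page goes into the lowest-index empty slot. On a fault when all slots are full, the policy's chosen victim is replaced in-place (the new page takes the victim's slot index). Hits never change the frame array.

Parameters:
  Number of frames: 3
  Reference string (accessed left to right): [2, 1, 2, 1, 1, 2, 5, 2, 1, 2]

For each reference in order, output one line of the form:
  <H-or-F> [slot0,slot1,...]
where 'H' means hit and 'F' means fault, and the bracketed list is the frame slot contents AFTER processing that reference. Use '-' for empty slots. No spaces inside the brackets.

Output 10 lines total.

F [2,-,-]
F [2,1,-]
H [2,1,-]
H [2,1,-]
H [2,1,-]
H [2,1,-]
F [2,1,5]
H [2,1,5]
H [2,1,5]
H [2,1,5]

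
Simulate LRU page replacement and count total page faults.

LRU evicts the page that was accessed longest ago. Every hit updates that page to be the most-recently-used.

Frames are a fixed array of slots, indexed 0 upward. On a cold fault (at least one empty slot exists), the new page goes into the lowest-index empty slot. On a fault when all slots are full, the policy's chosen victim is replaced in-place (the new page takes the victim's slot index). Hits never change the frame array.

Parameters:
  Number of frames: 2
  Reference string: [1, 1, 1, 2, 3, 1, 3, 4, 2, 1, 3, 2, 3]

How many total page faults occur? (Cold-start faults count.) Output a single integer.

Step 0: ref 1 → FAULT, frames=[1,-]
Step 1: ref 1 → HIT, frames=[1,-]
Step 2: ref 1 → HIT, frames=[1,-]
Step 3: ref 2 → FAULT, frames=[1,2]
Step 4: ref 3 → FAULT (evict 1), frames=[3,2]
Step 5: ref 1 → FAULT (evict 2), frames=[3,1]
Step 6: ref 3 → HIT, frames=[3,1]
Step 7: ref 4 → FAULT (evict 1), frames=[3,4]
Step 8: ref 2 → FAULT (evict 3), frames=[2,4]
Step 9: ref 1 → FAULT (evict 4), frames=[2,1]
Step 10: ref 3 → FAULT (evict 2), frames=[3,1]
Step 11: ref 2 → FAULT (evict 1), frames=[3,2]
Step 12: ref 3 → HIT, frames=[3,2]
Total faults: 9

Answer: 9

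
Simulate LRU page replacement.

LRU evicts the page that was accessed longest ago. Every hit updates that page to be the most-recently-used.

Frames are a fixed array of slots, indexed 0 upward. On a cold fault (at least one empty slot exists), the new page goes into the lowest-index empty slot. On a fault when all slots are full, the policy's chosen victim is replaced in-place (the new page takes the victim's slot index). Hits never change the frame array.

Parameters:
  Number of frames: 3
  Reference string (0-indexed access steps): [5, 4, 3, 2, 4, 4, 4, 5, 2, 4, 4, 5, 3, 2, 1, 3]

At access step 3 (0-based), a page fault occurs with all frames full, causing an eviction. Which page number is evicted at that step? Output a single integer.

Answer: 5

Derivation:
Step 0: ref 5 -> FAULT, frames=[5,-,-]
Step 1: ref 4 -> FAULT, frames=[5,4,-]
Step 2: ref 3 -> FAULT, frames=[5,4,3]
Step 3: ref 2 -> FAULT, evict 5, frames=[2,4,3]
At step 3: evicted page 5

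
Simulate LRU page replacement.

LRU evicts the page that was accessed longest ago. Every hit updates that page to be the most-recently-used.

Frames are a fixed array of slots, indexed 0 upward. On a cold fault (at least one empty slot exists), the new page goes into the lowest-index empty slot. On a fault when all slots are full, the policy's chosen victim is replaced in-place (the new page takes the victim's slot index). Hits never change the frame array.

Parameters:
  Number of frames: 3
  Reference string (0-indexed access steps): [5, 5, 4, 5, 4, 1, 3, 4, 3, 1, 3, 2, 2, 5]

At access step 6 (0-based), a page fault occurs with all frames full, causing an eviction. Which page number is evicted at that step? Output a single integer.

Answer: 5

Derivation:
Step 0: ref 5 -> FAULT, frames=[5,-,-]
Step 1: ref 5 -> HIT, frames=[5,-,-]
Step 2: ref 4 -> FAULT, frames=[5,4,-]
Step 3: ref 5 -> HIT, frames=[5,4,-]
Step 4: ref 4 -> HIT, frames=[5,4,-]
Step 5: ref 1 -> FAULT, frames=[5,4,1]
Step 6: ref 3 -> FAULT, evict 5, frames=[3,4,1]
At step 6: evicted page 5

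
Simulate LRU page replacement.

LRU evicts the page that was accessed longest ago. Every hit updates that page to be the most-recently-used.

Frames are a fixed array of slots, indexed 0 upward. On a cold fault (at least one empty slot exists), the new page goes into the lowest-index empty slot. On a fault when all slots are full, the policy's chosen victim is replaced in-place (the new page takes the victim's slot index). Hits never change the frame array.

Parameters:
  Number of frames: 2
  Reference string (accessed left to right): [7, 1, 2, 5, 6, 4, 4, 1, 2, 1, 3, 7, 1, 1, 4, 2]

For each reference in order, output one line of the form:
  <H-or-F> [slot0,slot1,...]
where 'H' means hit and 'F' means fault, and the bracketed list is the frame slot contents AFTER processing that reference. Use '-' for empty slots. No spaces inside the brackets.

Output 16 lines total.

F [7,-]
F [7,1]
F [2,1]
F [2,5]
F [6,5]
F [6,4]
H [6,4]
F [1,4]
F [1,2]
H [1,2]
F [1,3]
F [7,3]
F [7,1]
H [7,1]
F [4,1]
F [4,2]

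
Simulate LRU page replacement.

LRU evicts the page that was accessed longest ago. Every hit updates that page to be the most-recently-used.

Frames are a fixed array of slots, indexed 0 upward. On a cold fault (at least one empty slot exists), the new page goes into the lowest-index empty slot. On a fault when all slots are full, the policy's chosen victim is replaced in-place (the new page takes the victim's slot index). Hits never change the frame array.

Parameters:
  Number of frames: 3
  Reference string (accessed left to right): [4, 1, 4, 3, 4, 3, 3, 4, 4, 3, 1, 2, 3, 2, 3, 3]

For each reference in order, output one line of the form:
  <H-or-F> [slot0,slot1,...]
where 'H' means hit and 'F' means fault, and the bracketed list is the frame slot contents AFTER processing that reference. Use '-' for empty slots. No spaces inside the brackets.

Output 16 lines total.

F [4,-,-]
F [4,1,-]
H [4,1,-]
F [4,1,3]
H [4,1,3]
H [4,1,3]
H [4,1,3]
H [4,1,3]
H [4,1,3]
H [4,1,3]
H [4,1,3]
F [2,1,3]
H [2,1,3]
H [2,1,3]
H [2,1,3]
H [2,1,3]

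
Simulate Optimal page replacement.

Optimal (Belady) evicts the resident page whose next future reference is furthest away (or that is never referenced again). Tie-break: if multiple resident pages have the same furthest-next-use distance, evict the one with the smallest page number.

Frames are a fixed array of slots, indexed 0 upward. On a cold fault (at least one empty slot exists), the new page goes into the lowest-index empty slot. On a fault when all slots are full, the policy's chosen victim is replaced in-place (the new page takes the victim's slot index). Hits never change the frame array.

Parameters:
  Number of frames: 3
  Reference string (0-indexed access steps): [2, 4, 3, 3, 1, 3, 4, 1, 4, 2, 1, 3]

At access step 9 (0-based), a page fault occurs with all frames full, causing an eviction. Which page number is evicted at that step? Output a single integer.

Step 0: ref 2 -> FAULT, frames=[2,-,-]
Step 1: ref 4 -> FAULT, frames=[2,4,-]
Step 2: ref 3 -> FAULT, frames=[2,4,3]
Step 3: ref 3 -> HIT, frames=[2,4,3]
Step 4: ref 1 -> FAULT, evict 2, frames=[1,4,3]
Step 5: ref 3 -> HIT, frames=[1,4,3]
Step 6: ref 4 -> HIT, frames=[1,4,3]
Step 7: ref 1 -> HIT, frames=[1,4,3]
Step 8: ref 4 -> HIT, frames=[1,4,3]
Step 9: ref 2 -> FAULT, evict 4, frames=[1,2,3]
At step 9: evicted page 4

Answer: 4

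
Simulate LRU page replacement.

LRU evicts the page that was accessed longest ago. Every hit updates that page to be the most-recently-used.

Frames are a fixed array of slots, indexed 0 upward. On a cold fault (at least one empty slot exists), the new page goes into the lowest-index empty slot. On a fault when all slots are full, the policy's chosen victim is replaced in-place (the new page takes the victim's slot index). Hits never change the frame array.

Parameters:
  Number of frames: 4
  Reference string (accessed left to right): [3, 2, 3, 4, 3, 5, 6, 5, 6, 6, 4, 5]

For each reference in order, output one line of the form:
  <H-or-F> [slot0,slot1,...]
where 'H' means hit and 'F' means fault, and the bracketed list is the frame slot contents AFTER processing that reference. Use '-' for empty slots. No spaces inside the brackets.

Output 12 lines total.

F [3,-,-,-]
F [3,2,-,-]
H [3,2,-,-]
F [3,2,4,-]
H [3,2,4,-]
F [3,2,4,5]
F [3,6,4,5]
H [3,6,4,5]
H [3,6,4,5]
H [3,6,4,5]
H [3,6,4,5]
H [3,6,4,5]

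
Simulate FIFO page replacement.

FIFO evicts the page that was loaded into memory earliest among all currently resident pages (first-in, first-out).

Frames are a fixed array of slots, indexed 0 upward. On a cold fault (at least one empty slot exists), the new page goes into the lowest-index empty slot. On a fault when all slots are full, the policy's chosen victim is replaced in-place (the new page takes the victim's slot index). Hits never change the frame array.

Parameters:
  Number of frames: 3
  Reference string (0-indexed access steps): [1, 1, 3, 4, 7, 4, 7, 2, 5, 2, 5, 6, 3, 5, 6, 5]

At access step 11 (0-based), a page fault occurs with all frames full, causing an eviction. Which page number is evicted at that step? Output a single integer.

Answer: 7

Derivation:
Step 0: ref 1 -> FAULT, frames=[1,-,-]
Step 1: ref 1 -> HIT, frames=[1,-,-]
Step 2: ref 3 -> FAULT, frames=[1,3,-]
Step 3: ref 4 -> FAULT, frames=[1,3,4]
Step 4: ref 7 -> FAULT, evict 1, frames=[7,3,4]
Step 5: ref 4 -> HIT, frames=[7,3,4]
Step 6: ref 7 -> HIT, frames=[7,3,4]
Step 7: ref 2 -> FAULT, evict 3, frames=[7,2,4]
Step 8: ref 5 -> FAULT, evict 4, frames=[7,2,5]
Step 9: ref 2 -> HIT, frames=[7,2,5]
Step 10: ref 5 -> HIT, frames=[7,2,5]
Step 11: ref 6 -> FAULT, evict 7, frames=[6,2,5]
At step 11: evicted page 7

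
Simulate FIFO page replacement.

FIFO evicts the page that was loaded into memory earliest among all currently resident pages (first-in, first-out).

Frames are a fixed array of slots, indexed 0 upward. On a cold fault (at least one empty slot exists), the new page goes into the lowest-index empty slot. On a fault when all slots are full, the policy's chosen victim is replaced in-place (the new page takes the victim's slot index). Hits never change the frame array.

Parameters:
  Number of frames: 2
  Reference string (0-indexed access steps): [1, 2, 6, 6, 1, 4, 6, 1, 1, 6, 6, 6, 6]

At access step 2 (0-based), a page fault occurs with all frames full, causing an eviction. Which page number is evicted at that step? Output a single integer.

Step 0: ref 1 -> FAULT, frames=[1,-]
Step 1: ref 2 -> FAULT, frames=[1,2]
Step 2: ref 6 -> FAULT, evict 1, frames=[6,2]
At step 2: evicted page 1

Answer: 1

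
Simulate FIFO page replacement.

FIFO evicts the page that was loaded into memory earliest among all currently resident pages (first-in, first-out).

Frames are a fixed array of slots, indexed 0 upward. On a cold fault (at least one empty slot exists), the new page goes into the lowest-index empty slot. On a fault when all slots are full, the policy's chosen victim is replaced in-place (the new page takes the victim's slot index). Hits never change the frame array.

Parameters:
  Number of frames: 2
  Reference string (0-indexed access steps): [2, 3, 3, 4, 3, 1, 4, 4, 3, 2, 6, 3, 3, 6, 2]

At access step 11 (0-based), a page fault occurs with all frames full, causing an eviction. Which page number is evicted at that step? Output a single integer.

Step 0: ref 2 -> FAULT, frames=[2,-]
Step 1: ref 3 -> FAULT, frames=[2,3]
Step 2: ref 3 -> HIT, frames=[2,3]
Step 3: ref 4 -> FAULT, evict 2, frames=[4,3]
Step 4: ref 3 -> HIT, frames=[4,3]
Step 5: ref 1 -> FAULT, evict 3, frames=[4,1]
Step 6: ref 4 -> HIT, frames=[4,1]
Step 7: ref 4 -> HIT, frames=[4,1]
Step 8: ref 3 -> FAULT, evict 4, frames=[3,1]
Step 9: ref 2 -> FAULT, evict 1, frames=[3,2]
Step 10: ref 6 -> FAULT, evict 3, frames=[6,2]
Step 11: ref 3 -> FAULT, evict 2, frames=[6,3]
At step 11: evicted page 2

Answer: 2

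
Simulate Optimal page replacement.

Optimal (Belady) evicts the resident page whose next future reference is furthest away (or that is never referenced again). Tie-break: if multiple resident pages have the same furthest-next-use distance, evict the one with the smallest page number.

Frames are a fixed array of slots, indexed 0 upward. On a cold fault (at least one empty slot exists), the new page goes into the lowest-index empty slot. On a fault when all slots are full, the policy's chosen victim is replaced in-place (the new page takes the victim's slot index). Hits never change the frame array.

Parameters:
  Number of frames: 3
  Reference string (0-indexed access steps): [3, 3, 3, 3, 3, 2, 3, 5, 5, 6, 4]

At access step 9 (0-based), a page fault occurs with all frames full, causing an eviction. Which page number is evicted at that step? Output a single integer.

Answer: 2

Derivation:
Step 0: ref 3 -> FAULT, frames=[3,-,-]
Step 1: ref 3 -> HIT, frames=[3,-,-]
Step 2: ref 3 -> HIT, frames=[3,-,-]
Step 3: ref 3 -> HIT, frames=[3,-,-]
Step 4: ref 3 -> HIT, frames=[3,-,-]
Step 5: ref 2 -> FAULT, frames=[3,2,-]
Step 6: ref 3 -> HIT, frames=[3,2,-]
Step 7: ref 5 -> FAULT, frames=[3,2,5]
Step 8: ref 5 -> HIT, frames=[3,2,5]
Step 9: ref 6 -> FAULT, evict 2, frames=[3,6,5]
At step 9: evicted page 2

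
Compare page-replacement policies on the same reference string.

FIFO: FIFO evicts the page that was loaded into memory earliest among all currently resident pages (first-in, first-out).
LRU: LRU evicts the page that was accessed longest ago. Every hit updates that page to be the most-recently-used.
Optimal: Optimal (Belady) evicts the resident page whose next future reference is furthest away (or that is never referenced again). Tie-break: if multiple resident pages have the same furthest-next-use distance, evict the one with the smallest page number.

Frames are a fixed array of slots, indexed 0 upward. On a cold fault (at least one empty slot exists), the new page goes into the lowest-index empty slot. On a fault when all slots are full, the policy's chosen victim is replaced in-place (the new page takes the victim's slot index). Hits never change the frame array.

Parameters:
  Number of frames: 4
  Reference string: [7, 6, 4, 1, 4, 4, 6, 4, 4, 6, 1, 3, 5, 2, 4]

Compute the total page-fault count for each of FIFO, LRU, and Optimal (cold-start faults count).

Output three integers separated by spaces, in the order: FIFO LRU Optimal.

Answer: 8 8 7

Derivation:
--- FIFO ---
  step 0: ref 7 -> FAULT, frames=[7,-,-,-] (faults so far: 1)
  step 1: ref 6 -> FAULT, frames=[7,6,-,-] (faults so far: 2)
  step 2: ref 4 -> FAULT, frames=[7,6,4,-] (faults so far: 3)
  step 3: ref 1 -> FAULT, frames=[7,6,4,1] (faults so far: 4)
  step 4: ref 4 -> HIT, frames=[7,6,4,1] (faults so far: 4)
  step 5: ref 4 -> HIT, frames=[7,6,4,1] (faults so far: 4)
  step 6: ref 6 -> HIT, frames=[7,6,4,1] (faults so far: 4)
  step 7: ref 4 -> HIT, frames=[7,6,4,1] (faults so far: 4)
  step 8: ref 4 -> HIT, frames=[7,6,4,1] (faults so far: 4)
  step 9: ref 6 -> HIT, frames=[7,6,4,1] (faults so far: 4)
  step 10: ref 1 -> HIT, frames=[7,6,4,1] (faults so far: 4)
  step 11: ref 3 -> FAULT, evict 7, frames=[3,6,4,1] (faults so far: 5)
  step 12: ref 5 -> FAULT, evict 6, frames=[3,5,4,1] (faults so far: 6)
  step 13: ref 2 -> FAULT, evict 4, frames=[3,5,2,1] (faults so far: 7)
  step 14: ref 4 -> FAULT, evict 1, frames=[3,5,2,4] (faults so far: 8)
  FIFO total faults: 8
--- LRU ---
  step 0: ref 7 -> FAULT, frames=[7,-,-,-] (faults so far: 1)
  step 1: ref 6 -> FAULT, frames=[7,6,-,-] (faults so far: 2)
  step 2: ref 4 -> FAULT, frames=[7,6,4,-] (faults so far: 3)
  step 3: ref 1 -> FAULT, frames=[7,6,4,1] (faults so far: 4)
  step 4: ref 4 -> HIT, frames=[7,6,4,1] (faults so far: 4)
  step 5: ref 4 -> HIT, frames=[7,6,4,1] (faults so far: 4)
  step 6: ref 6 -> HIT, frames=[7,6,4,1] (faults so far: 4)
  step 7: ref 4 -> HIT, frames=[7,6,4,1] (faults so far: 4)
  step 8: ref 4 -> HIT, frames=[7,6,4,1] (faults so far: 4)
  step 9: ref 6 -> HIT, frames=[7,6,4,1] (faults so far: 4)
  step 10: ref 1 -> HIT, frames=[7,6,4,1] (faults so far: 4)
  step 11: ref 3 -> FAULT, evict 7, frames=[3,6,4,1] (faults so far: 5)
  step 12: ref 5 -> FAULT, evict 4, frames=[3,6,5,1] (faults so far: 6)
  step 13: ref 2 -> FAULT, evict 6, frames=[3,2,5,1] (faults so far: 7)
  step 14: ref 4 -> FAULT, evict 1, frames=[3,2,5,4] (faults so far: 8)
  LRU total faults: 8
--- Optimal ---
  step 0: ref 7 -> FAULT, frames=[7,-,-,-] (faults so far: 1)
  step 1: ref 6 -> FAULT, frames=[7,6,-,-] (faults so far: 2)
  step 2: ref 4 -> FAULT, frames=[7,6,4,-] (faults so far: 3)
  step 3: ref 1 -> FAULT, frames=[7,6,4,1] (faults so far: 4)
  step 4: ref 4 -> HIT, frames=[7,6,4,1] (faults so far: 4)
  step 5: ref 4 -> HIT, frames=[7,6,4,1] (faults so far: 4)
  step 6: ref 6 -> HIT, frames=[7,6,4,1] (faults so far: 4)
  step 7: ref 4 -> HIT, frames=[7,6,4,1] (faults so far: 4)
  step 8: ref 4 -> HIT, frames=[7,6,4,1] (faults so far: 4)
  step 9: ref 6 -> HIT, frames=[7,6,4,1] (faults so far: 4)
  step 10: ref 1 -> HIT, frames=[7,6,4,1] (faults so far: 4)
  step 11: ref 3 -> FAULT, evict 1, frames=[7,6,4,3] (faults so far: 5)
  step 12: ref 5 -> FAULT, evict 3, frames=[7,6,4,5] (faults so far: 6)
  step 13: ref 2 -> FAULT, evict 5, frames=[7,6,4,2] (faults so far: 7)
  step 14: ref 4 -> HIT, frames=[7,6,4,2] (faults so far: 7)
  Optimal total faults: 7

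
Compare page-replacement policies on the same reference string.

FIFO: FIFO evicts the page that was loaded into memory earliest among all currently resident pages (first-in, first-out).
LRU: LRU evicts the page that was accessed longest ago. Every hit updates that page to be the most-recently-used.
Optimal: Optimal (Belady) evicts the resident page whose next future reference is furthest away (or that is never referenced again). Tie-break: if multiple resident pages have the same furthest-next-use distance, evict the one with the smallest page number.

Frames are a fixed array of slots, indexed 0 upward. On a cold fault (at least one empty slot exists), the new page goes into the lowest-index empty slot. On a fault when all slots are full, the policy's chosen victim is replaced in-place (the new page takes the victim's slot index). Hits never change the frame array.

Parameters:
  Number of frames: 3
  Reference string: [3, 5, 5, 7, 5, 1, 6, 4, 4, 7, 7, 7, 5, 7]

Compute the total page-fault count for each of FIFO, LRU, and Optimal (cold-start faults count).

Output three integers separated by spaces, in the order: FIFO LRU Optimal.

--- FIFO ---
  step 0: ref 3 -> FAULT, frames=[3,-,-] (faults so far: 1)
  step 1: ref 5 -> FAULT, frames=[3,5,-] (faults so far: 2)
  step 2: ref 5 -> HIT, frames=[3,5,-] (faults so far: 2)
  step 3: ref 7 -> FAULT, frames=[3,5,7] (faults so far: 3)
  step 4: ref 5 -> HIT, frames=[3,5,7] (faults so far: 3)
  step 5: ref 1 -> FAULT, evict 3, frames=[1,5,7] (faults so far: 4)
  step 6: ref 6 -> FAULT, evict 5, frames=[1,6,7] (faults so far: 5)
  step 7: ref 4 -> FAULT, evict 7, frames=[1,6,4] (faults so far: 6)
  step 8: ref 4 -> HIT, frames=[1,6,4] (faults so far: 6)
  step 9: ref 7 -> FAULT, evict 1, frames=[7,6,4] (faults so far: 7)
  step 10: ref 7 -> HIT, frames=[7,6,4] (faults so far: 7)
  step 11: ref 7 -> HIT, frames=[7,6,4] (faults so far: 7)
  step 12: ref 5 -> FAULT, evict 6, frames=[7,5,4] (faults so far: 8)
  step 13: ref 7 -> HIT, frames=[7,5,4] (faults so far: 8)
  FIFO total faults: 8
--- LRU ---
  step 0: ref 3 -> FAULT, frames=[3,-,-] (faults so far: 1)
  step 1: ref 5 -> FAULT, frames=[3,5,-] (faults so far: 2)
  step 2: ref 5 -> HIT, frames=[3,5,-] (faults so far: 2)
  step 3: ref 7 -> FAULT, frames=[3,5,7] (faults so far: 3)
  step 4: ref 5 -> HIT, frames=[3,5,7] (faults so far: 3)
  step 5: ref 1 -> FAULT, evict 3, frames=[1,5,7] (faults so far: 4)
  step 6: ref 6 -> FAULT, evict 7, frames=[1,5,6] (faults so far: 5)
  step 7: ref 4 -> FAULT, evict 5, frames=[1,4,6] (faults so far: 6)
  step 8: ref 4 -> HIT, frames=[1,4,6] (faults so far: 6)
  step 9: ref 7 -> FAULT, evict 1, frames=[7,4,6] (faults so far: 7)
  step 10: ref 7 -> HIT, frames=[7,4,6] (faults so far: 7)
  step 11: ref 7 -> HIT, frames=[7,4,6] (faults so far: 7)
  step 12: ref 5 -> FAULT, evict 6, frames=[7,4,5] (faults so far: 8)
  step 13: ref 7 -> HIT, frames=[7,4,5] (faults so far: 8)
  LRU total faults: 8
--- Optimal ---
  step 0: ref 3 -> FAULT, frames=[3,-,-] (faults so far: 1)
  step 1: ref 5 -> FAULT, frames=[3,5,-] (faults so far: 2)
  step 2: ref 5 -> HIT, frames=[3,5,-] (faults so far: 2)
  step 3: ref 7 -> FAULT, frames=[3,5,7] (faults so far: 3)
  step 4: ref 5 -> HIT, frames=[3,5,7] (faults so far: 3)
  step 5: ref 1 -> FAULT, evict 3, frames=[1,5,7] (faults so far: 4)
  step 6: ref 6 -> FAULT, evict 1, frames=[6,5,7] (faults so far: 5)
  step 7: ref 4 -> FAULT, evict 6, frames=[4,5,7] (faults so far: 6)
  step 8: ref 4 -> HIT, frames=[4,5,7] (faults so far: 6)
  step 9: ref 7 -> HIT, frames=[4,5,7] (faults so far: 6)
  step 10: ref 7 -> HIT, frames=[4,5,7] (faults so far: 6)
  step 11: ref 7 -> HIT, frames=[4,5,7] (faults so far: 6)
  step 12: ref 5 -> HIT, frames=[4,5,7] (faults so far: 6)
  step 13: ref 7 -> HIT, frames=[4,5,7] (faults so far: 6)
  Optimal total faults: 6

Answer: 8 8 6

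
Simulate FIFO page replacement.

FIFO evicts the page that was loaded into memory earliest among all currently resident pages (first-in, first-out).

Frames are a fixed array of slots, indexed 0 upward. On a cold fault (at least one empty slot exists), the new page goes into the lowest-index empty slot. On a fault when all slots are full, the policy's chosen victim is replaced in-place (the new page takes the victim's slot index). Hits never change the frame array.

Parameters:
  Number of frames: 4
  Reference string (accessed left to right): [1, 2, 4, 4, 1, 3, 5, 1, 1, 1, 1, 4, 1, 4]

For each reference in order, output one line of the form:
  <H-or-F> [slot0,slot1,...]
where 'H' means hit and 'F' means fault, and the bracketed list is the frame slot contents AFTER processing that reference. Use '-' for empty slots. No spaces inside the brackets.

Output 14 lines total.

F [1,-,-,-]
F [1,2,-,-]
F [1,2,4,-]
H [1,2,4,-]
H [1,2,4,-]
F [1,2,4,3]
F [5,2,4,3]
F [5,1,4,3]
H [5,1,4,3]
H [5,1,4,3]
H [5,1,4,3]
H [5,1,4,3]
H [5,1,4,3]
H [5,1,4,3]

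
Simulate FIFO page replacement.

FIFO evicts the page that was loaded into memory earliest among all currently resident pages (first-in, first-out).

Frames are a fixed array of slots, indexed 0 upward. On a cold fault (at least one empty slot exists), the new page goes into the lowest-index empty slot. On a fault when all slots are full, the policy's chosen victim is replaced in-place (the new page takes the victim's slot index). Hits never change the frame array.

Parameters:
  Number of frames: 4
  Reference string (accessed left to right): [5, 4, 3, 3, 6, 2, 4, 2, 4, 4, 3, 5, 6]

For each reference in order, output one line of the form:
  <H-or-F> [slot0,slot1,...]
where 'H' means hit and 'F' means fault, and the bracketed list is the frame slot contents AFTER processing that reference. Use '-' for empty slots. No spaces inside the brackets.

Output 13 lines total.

F [5,-,-,-]
F [5,4,-,-]
F [5,4,3,-]
H [5,4,3,-]
F [5,4,3,6]
F [2,4,3,6]
H [2,4,3,6]
H [2,4,3,6]
H [2,4,3,6]
H [2,4,3,6]
H [2,4,3,6]
F [2,5,3,6]
H [2,5,3,6]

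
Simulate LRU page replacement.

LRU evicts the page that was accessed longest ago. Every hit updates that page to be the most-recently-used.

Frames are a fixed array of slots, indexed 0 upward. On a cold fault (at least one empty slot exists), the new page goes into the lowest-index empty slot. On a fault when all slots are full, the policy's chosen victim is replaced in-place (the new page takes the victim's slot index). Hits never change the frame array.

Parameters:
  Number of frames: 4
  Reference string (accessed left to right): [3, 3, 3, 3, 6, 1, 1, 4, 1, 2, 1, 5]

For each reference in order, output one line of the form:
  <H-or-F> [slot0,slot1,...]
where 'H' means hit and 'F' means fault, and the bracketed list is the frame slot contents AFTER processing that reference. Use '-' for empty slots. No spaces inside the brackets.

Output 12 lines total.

F [3,-,-,-]
H [3,-,-,-]
H [3,-,-,-]
H [3,-,-,-]
F [3,6,-,-]
F [3,6,1,-]
H [3,6,1,-]
F [3,6,1,4]
H [3,6,1,4]
F [2,6,1,4]
H [2,6,1,4]
F [2,5,1,4]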